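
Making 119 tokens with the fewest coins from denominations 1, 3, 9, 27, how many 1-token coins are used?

Use the largest denomination that fits, subtract, and repeat.
119 = 4×27 + 1×9 + 2×1
Count of 1: 2

2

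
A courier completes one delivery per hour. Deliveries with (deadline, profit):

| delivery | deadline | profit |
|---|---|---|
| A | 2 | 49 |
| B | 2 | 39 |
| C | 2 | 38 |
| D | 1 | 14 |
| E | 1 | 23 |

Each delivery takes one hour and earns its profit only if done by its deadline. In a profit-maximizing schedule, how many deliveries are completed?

2

Sort by profit descending; place each in the latest free slot ≤ its deadline.
Profit order: A=49 B=39 C=38 E=23 D=14
Assign: A→slot 2, B→slot 1, C skipped, E skipped, D skipped.
Slots: [1:B] [2:A]
2 of 5 scheduled.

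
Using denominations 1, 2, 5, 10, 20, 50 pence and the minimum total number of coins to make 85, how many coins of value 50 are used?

85 = 1×50 + 1×20 + 1×10 + 1×5
Count of 50: 1

1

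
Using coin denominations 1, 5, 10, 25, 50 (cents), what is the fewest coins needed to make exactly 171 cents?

Use the largest denomination that fits, subtract, and repeat.
171 − 3×50→21 − 2×10→1 − 1×1→0
Total coins = 3 + 2 + 1 = 6

6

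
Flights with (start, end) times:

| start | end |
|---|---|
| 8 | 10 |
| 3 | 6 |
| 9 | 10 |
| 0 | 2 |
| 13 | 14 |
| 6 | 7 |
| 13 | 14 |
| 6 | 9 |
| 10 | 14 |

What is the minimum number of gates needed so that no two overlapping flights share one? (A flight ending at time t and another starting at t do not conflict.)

Count concurrent intervals with a sweep; the peak is the room count.
Events (time:±→running): 0:+→1 2:-→0 3:+→1 6:-→0 6:+→1 6:+→2 7:-→1 8:+→2 9:-→1 9:+→2 10:-→1 10:-→0 10:+→1 13:+→2 13:+→3 … peak 3.

3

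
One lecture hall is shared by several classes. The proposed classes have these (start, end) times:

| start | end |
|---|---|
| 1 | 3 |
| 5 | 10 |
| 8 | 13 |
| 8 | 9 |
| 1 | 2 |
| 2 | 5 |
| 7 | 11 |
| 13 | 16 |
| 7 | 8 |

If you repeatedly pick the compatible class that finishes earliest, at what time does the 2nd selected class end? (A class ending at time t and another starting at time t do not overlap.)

By end time: (1,2), (1,3), (2,5), (7,8), (8,9), (5,10), (7,11), (8,13), (13,16).
Pick (1,2); next start ≥ 2 → (2,5); next start ≥ 5 → (7,8); next start ≥ 8 → (8,9); next start ≥ 9 → (13,16).
Selected: (1,2) (2,5) (7,8) (8,9) (13,16)

5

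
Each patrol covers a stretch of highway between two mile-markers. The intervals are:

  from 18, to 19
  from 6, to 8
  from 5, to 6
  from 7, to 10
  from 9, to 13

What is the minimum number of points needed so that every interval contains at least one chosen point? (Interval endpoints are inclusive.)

3

Sorted: [5,6] [6,8] [7,10] [9,13] [18,19]
{[5,6],[6,8]} hit by 6; {[7,10],[9,13]} hit by 10; {[18,19]} hit by 19.
Points: 6, 10, 19 (3 total).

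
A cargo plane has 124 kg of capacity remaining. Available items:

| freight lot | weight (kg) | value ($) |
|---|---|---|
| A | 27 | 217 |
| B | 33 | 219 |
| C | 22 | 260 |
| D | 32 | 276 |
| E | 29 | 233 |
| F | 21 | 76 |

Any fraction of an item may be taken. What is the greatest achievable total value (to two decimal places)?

1078.91

Greedy by value/weight ratio, highest first.
Order: C (260/22=11.82) > D (276/32=8.62) > A (217/27=8.04) > E (233/29=8.03) > B (219/33=6.64) > F (76/21=3.62)
Fill: take C (22 @ 260) → take D (32 @ 276) → take A (27 @ 217) → take E (29 @ 233) → take 14/33 of B → 92.91; 124/124 used.
Total value = 1078.91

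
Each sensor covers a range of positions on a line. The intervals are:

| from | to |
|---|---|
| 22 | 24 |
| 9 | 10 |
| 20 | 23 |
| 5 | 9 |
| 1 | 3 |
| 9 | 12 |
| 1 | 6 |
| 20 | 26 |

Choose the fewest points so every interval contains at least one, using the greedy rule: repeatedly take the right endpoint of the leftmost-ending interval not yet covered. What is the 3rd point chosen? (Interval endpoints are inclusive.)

23

Sorted: [1,3] [1,6] [5,9] [9,10] [9,12] [20,23] [22,24] [20,26]
{[1,3],[1,6]} hit by 3; {[5,9],[9,10],[9,12]} hit by 9; {[20,23],[22,24],[20,26]} hit by 23.
Points: 3, 9, 23 (3 total).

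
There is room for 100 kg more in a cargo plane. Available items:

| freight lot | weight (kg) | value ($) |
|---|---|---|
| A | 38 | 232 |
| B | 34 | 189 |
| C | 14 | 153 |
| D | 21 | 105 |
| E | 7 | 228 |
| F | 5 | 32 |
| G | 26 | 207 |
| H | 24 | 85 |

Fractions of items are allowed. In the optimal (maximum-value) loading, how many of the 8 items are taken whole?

Greedy by value/weight ratio, highest first.
Ratios (sorted): E 32.57, C 10.93, G 7.96, F 6.40, A 6.11, B 5.56, D 5.00, H 3.54
take E (7 @ 228); take C (14 @ 153); take G (26 @ 207); take F (5 @ 32); take A (38 @ 232); take 10/34 of B → 55.59. Capacity used 100/100.
5 item(s) taken whole; one partial (take 10/34 of B).

5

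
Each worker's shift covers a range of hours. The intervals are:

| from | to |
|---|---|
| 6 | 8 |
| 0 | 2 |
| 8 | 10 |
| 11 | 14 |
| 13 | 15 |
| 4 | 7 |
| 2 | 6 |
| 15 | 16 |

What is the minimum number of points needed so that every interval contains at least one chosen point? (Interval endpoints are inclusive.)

5

By right end: [0,2]  [2,6]  [4,7]  [6,8]  [8,10]  [11,14]  [13,15]  [15,16]
[0,2] uncovered → point at 2; [4,7] uncovered → point at 7; [8,10] uncovered → point at 10; [11,14] uncovered → point at 14; [15,16] uncovered → point at 16.
Points: 2, 7, 10, 14, 16 (5 total).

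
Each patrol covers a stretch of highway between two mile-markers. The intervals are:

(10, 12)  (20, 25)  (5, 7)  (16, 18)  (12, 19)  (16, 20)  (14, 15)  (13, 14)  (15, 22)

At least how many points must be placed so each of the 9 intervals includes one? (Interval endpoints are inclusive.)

Sort by right endpoint; whenever an interval is uncovered, place a point at its right end.
Sorted: [5,7] [10,12] [13,14] [14,15] [16,18] [12,19] [16,20] [15,22] [20,25]
{[5,7]} hit by 7; {[10,12]} hit by 12; {[13,14],[14,15]} hit by 14; {[16,18],[12,19],[16,20],[15,22]} hit by 18; {[20,25]} hit by 25.
Points: 7, 12, 14, 18, 25 (5 total).

5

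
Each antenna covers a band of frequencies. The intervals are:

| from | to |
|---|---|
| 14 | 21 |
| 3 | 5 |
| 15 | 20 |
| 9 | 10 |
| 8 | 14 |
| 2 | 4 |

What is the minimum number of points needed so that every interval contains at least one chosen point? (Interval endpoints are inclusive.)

Sort by right endpoint; whenever an interval is uncovered, place a point at its right end.
Sorted: [2,4] [3,5] [9,10] [8,14] [15,20] [14,21]
{[2,4],[3,5]} hit by 4; {[9,10],[8,14]} hit by 10; {[15,20],[14,21]} hit by 20.
Points: 4, 10, 20 (3 total).

3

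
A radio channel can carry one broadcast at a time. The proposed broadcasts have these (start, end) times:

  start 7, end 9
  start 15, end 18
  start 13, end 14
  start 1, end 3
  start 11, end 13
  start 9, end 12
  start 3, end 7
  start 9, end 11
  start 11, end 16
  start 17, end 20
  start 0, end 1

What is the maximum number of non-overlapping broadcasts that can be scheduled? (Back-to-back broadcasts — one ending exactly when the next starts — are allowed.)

8

Sorted by end: (0,1)  (1,3)  (3,7)  (7,9)  (9,11)  (9,12)  (11,13)  (13,14)  (11,16)  (15,18)  (17,20)
take (0,1); take (1,3); take (3,7); take (7,9); take (9,11); skip (9,12); take (11,13); take (13,14); take (15,18); skip (17,20).
Selected 8 broadcasts.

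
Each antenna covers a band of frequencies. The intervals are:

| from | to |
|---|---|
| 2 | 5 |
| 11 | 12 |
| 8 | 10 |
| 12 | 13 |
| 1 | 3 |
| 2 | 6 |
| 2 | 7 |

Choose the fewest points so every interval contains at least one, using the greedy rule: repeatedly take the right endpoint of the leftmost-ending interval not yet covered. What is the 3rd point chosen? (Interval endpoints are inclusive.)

12

By right end: [1,3]  [2,5]  [2,6]  [2,7]  [8,10]  [11,12]  [12,13]
[1,3] uncovered → point at 3; [8,10] uncovered → point at 10; [11,12] uncovered → point at 12.
Points: 3, 10, 12 (3 total).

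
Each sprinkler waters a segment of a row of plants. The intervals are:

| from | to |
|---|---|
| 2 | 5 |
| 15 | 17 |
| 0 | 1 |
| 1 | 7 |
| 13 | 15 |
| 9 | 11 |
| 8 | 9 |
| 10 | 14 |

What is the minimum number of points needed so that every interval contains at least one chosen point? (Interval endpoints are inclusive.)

Process intervals by earliest right end; each time one isn't hit yet, stab at its right endpoint.
By right end: [0,1]  [2,5]  [1,7]  [8,9]  [9,11]  [10,14]  [13,15]  [15,17]
[0,1] uncovered → point at 1; [2,5] uncovered → point at 5; [8,9] uncovered → point at 9; [10,14] uncovered → point at 14; [15,17] uncovered → point at 17.
Points: 1, 5, 9, 14, 17 (5 total).

5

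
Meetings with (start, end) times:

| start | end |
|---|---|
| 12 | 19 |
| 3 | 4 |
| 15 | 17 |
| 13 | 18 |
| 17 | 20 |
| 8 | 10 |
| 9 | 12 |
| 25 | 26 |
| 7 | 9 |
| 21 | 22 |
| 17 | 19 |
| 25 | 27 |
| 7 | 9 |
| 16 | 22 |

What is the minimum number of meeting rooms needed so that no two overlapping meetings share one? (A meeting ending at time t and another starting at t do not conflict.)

5

Count concurrent intervals with a sweep; the peak is the room count.
starts: [3, 7, 7, 8, 9, 12, 13, 15, 16, 17, 17, 21, 25, 25]
ends:   [4, 9, 9, 10, 12, 17, 18, 19, 19, 20, 22, 22, 26, 27]
s3→1 e4→0 s7→1 s7→2 s8→3 e9→2 e9→1 s9→2 e10→1 e12→0 s12→1 s13→2 s15→3 s16→4 e17→3 s17→4 s17→5  — peak 5.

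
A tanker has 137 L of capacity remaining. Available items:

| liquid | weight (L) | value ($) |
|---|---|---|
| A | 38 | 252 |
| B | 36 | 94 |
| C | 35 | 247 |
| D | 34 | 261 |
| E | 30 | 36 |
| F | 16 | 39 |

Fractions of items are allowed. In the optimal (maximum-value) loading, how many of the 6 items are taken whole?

Order: D (261/34=7.68) > C (247/35=7.06) > A (252/38=6.63) > B (94/36=2.61) > F (39/16=2.44) > E (36/30=1.20)
Fill: take D (34 @ 261) → take C (35 @ 247) → take A (38 @ 252) → take 30/36 of B → 78.33; 137/137 used.
3 item(s) taken whole; one partial (take 30/36 of B).

3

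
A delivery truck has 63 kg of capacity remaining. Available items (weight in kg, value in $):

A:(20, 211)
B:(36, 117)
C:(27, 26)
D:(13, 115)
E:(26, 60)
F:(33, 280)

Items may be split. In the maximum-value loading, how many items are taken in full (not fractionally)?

Sort by value per unit weight and fill in that order.
Ratios (sorted): A 10.55, D 8.85, F 8.48, B 3.25, E 2.31, C 0.96
take A (20 @ 211); take D (13 @ 115); take 30/33 of F → 254.55. Capacity used 63/63.
2 item(s) taken whole; one partial (take 30/33 of F).

2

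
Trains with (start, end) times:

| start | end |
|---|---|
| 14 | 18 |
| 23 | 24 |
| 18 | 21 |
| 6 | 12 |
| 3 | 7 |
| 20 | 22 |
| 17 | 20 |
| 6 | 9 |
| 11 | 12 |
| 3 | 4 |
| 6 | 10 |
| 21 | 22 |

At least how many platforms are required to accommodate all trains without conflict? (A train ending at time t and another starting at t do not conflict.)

4

Events (time:±→running): 3:+→1 3:+→2 4:-→1 6:+→2 6:+→3 6:+→4 … peak 4.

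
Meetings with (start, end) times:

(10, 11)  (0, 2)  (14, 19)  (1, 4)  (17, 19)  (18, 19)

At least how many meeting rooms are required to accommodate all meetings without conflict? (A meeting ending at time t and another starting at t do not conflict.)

3

starts: [0, 1, 10, 14, 17, 18]
ends:   [2, 4, 11, 19, 19, 19]
s0→1 s1→2 e2→1 e4→0 s10→1 e11→0 s14→1 s17→2 s18→3  — peak 3.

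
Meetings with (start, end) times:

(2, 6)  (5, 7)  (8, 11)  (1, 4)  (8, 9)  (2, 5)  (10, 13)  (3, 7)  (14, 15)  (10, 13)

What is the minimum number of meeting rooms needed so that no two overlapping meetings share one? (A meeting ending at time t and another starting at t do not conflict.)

4

Count concurrent intervals with a sweep; the peak is the room count.
starts: [1, 2, 2, 3, 5, 8, 8, 10, 10, 14]
ends:   [4, 5, 6, 7, 7, 9, 11, 13, 13, 15]
s1→1 s2→2 s2→3 s3→4  — peak 4.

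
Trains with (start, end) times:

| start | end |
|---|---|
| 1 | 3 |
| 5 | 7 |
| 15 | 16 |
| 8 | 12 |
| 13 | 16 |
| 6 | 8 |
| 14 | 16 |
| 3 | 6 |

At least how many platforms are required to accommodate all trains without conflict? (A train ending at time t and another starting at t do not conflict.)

The answer is the maximum number of intervals overlapping at any instant.
starts: [1, 3, 5, 6, 8, 13, 14, 15]
ends:   [3, 6, 7, 8, 12, 16, 16, 16]
s1→1 e3→0 s3→1 s5→2 e6→1 s6→2 e7→1 e8→0 s8→1 e12→0 s13→1 s14→2 s15→3  — peak 3.

3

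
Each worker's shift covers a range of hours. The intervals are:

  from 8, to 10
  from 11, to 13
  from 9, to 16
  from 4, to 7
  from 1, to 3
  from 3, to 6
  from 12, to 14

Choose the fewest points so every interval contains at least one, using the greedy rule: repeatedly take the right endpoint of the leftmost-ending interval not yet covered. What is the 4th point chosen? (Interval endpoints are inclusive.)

Sort by right endpoint; whenever an interval is uncovered, place a point at its right end.
By right end: [1,3]  [3,6]  [4,7]  [8,10]  [11,13]  [12,14]  [9,16]
[1,3] uncovered → point at 3; [4,7] uncovered → point at 7; [8,10] uncovered → point at 10; [11,13] uncovered → point at 13.
Points: 3, 7, 10, 13 (4 total).

13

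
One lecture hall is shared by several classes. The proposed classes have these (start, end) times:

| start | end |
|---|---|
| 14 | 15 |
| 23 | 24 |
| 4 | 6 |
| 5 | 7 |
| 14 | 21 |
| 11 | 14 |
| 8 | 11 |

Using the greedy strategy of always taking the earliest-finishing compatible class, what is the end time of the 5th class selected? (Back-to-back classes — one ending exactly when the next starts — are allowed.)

Order by finish time; keep every interval that doesn't clash with the previous kept one.
By end time: (4,6), (5,7), (8,11), (11,14), (14,15), (14,21), (23,24).
Pick (4,6); next start ≥ 6 → (8,11); next start ≥ 11 → (11,14); next start ≥ 14 → (14,15); next start ≥ 15 → (23,24).
Selected: (4,6) (8,11) (11,14) (14,15) (23,24)

24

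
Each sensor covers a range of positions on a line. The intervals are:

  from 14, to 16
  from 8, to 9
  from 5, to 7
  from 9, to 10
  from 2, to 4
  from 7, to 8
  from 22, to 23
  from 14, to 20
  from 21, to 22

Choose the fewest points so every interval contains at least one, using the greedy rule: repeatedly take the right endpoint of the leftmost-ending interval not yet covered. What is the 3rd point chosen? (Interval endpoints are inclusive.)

Sort by right endpoint; whenever an interval is uncovered, place a point at its right end.
Sorted: [2,4] [5,7] [7,8] [8,9] [9,10] [14,16] [14,20] [21,22] [22,23]
{[2,4]} hit by 4; {[5,7],[7,8]} hit by 7; {[8,9],[9,10]} hit by 9; {[14,16],[14,20]} hit by 16; {[21,22],[22,23]} hit by 22.
Points: 4, 7, 9, 16, 22 (5 total).

9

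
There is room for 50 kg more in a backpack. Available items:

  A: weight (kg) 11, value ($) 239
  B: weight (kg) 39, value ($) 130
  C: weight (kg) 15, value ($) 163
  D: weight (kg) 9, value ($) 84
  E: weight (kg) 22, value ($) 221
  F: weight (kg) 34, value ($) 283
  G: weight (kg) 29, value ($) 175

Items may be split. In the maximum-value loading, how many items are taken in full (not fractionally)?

3

Greedy by value/weight ratio, highest first.
Order: A (239/11=21.73) > C (163/15=10.87) > E (221/22=10.05) > D (84/9=9.33) > F (283/34=8.32) > G (175/29=6.03) > B (130/39=3.33)
Fill: take A (11 @ 239) → take C (15 @ 163) → take E (22 @ 221) → take 2/9 of D → 18.67; 50/50 used.
3 item(s) taken whole; one partial (take 2/9 of D).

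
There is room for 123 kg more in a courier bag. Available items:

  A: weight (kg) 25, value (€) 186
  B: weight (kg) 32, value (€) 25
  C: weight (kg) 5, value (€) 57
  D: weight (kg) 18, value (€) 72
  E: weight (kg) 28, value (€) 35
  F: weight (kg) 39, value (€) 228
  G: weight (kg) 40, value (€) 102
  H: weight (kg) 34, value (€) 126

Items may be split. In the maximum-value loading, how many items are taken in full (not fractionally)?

5

Sort by value per unit weight and fill in that order.
Order: C (57/5=11.40) > A (186/25=7.44) > F (228/39=5.85) > D (72/18=4.00) > H (126/34=3.71) > G (102/40=2.55) > E (35/28=1.25) > B (25/32=0.78)
Fill: take C (5 @ 57) → take A (25 @ 186) → take F (39 @ 228) → take D (18 @ 72) → take H (34 @ 126) → take 2/40 of G → 5.10; 123/123 used.
5 item(s) taken whole; one partial (take 2/40 of G).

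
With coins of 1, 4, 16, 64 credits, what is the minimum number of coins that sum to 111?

9

Greedy: take as many of the largest coin as possible, then repeat with the remainder.
111 − 1×64→47 − 2×16→15 − 3×4→3 − 3×1→0
Total coins = 1 + 2 + 3 + 3 = 9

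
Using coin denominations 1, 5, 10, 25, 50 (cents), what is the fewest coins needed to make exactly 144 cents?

9

Greedy: take as many of the largest coin as possible, then repeat with the remainder.
144 − 2×50→44 − 1×25→19 − 1×10→9 − 1×5→4 − 4×1→0
Total coins = 2 + 1 + 1 + 1 + 4 = 9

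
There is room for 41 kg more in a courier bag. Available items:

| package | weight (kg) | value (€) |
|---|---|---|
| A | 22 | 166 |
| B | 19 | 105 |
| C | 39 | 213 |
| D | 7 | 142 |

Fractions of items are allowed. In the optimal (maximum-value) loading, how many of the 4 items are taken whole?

Order: D (142/7=20.29) > A (166/22=7.55) > B (105/19=5.53) > C (213/39=5.46)
Fill: take D (7 @ 142) → take A (22 @ 166) → take 12/19 of B → 66.32; 41/41 used.
2 item(s) taken whole; one partial (take 12/19 of B).

2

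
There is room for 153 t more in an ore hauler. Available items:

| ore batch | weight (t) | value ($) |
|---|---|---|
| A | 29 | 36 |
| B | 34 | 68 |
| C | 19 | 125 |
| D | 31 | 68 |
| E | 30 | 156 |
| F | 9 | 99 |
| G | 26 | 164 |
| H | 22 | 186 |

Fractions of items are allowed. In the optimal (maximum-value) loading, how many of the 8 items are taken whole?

Ratios (sorted): F 11.00, H 8.45, C 6.58, G 6.31, E 5.20, D 2.19, B 2.00, A 1.24
take F (9 @ 99); take H (22 @ 186); take C (19 @ 125); take G (26 @ 164); take E (30 @ 156); take D (31 @ 68); take 16/34 of B → 32.00. Capacity used 153/153.
6 item(s) taken whole; one partial (take 16/34 of B).

6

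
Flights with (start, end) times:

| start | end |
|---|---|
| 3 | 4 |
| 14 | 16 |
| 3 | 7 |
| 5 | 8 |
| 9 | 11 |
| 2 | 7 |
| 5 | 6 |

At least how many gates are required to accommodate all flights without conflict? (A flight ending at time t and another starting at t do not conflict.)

4

The answer is the maximum number of intervals overlapping at any instant.
starts: [2, 3, 3, 5, 5, 9, 14]
ends:   [4, 6, 7, 7, 8, 11, 16]
s2→1 s3→2 s3→3 e4→2 s5→3 s5→4  — peak 4.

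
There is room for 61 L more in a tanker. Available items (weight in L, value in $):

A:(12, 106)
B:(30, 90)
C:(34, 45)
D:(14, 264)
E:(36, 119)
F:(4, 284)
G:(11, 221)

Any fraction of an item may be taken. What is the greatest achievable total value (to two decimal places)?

Sort by value per unit weight and fill in that order.
Order: F (284/4=71.00) > G (221/11=20.09) > D (264/14=18.86) > A (106/12=8.83) > E (119/36=3.31) > B (90/30=3.00) > C (45/34=1.32)
Fill: take F (4 @ 284) → take G (11 @ 221) → take D (14 @ 264) → take A (12 @ 106) → take 20/36 of E → 66.11; 61/61 used.
Total value = 941.11

941.11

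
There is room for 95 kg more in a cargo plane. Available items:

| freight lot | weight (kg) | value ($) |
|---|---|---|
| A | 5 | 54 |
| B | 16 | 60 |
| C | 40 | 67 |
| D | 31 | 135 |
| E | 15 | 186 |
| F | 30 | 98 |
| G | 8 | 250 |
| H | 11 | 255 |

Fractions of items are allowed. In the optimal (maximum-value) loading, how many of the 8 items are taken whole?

Greedy by value/weight ratio, highest first.
Order: G (250/8=31.25) > H (255/11=23.18) > E (186/15=12.40) > A (54/5=10.80) > D (135/31=4.35) > B (60/16=3.75) > F (98/30=3.27) > C (67/40=1.68)
Fill: take G (8 @ 250) → take H (11 @ 255) → take E (15 @ 186) → take A (5 @ 54) → take D (31 @ 135) → take B (16 @ 60) → take 9/30 of F → 29.40; 95/95 used.
6 item(s) taken whole; one partial (take 9/30 of F).

6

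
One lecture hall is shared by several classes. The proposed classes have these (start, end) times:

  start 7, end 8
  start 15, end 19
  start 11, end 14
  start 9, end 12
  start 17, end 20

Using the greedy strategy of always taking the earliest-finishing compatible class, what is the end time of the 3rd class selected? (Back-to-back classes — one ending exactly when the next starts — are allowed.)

19

Order by finish time; keep every interval that doesn't clash with the previous kept one.
By end time: (7,8), (9,12), (11,14), (15,19), (17,20).
Pick (7,8); next start ≥ 8 → (9,12); next start ≥ 12 → (15,19).
Selected: (7,8) (9,12) (15,19)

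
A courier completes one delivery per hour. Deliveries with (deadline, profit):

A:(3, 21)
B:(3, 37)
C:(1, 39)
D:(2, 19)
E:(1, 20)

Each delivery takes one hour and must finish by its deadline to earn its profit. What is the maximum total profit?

97

Profit order: C=39 B=37 A=21 E=20 D=19
Assign: C→slot 1, B→slot 3, A→slot 2, E skipped, D skipped.
Slots: [1:C] [2:A] [3:B]
Profit = 39 + 21 + 37 = 97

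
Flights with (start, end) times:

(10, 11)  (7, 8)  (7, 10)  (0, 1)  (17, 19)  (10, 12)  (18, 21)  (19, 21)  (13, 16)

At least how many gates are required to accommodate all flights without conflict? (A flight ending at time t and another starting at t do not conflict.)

starts: [0, 7, 7, 10, 10, 13, 17, 18, 19]
ends:   [1, 8, 10, 11, 12, 16, 19, 21, 21]
s0→1 e1→0 s7→1 s7→2  — peak 2.

2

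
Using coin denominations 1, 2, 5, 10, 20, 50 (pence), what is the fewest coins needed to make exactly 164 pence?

6

164 − 3×50→14 − 1×10→4 − 2×2→0
Total coins = 3 + 1 + 2 = 6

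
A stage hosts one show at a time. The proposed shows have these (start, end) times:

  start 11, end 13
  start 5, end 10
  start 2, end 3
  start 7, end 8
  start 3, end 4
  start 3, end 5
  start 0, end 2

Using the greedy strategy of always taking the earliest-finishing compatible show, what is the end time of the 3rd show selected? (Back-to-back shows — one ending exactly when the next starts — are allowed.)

By end time: (0,2), (2,3), (3,4), (3,5), (7,8), (5,10), (11,13).
Pick (0,2); next start ≥ 2 → (2,3); next start ≥ 3 → (3,4); next start ≥ 4 → (7,8); next start ≥ 8 → (11,13).
Selected: (0,2) (2,3) (3,4) (7,8) (11,13)

4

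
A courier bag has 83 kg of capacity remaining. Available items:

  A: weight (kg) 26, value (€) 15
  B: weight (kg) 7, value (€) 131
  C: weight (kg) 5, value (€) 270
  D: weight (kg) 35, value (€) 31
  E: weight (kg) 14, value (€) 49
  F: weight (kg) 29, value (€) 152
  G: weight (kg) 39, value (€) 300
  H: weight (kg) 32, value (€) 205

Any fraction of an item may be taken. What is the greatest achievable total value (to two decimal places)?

906.00

Greedy by value/weight ratio, highest first.
Order: C (270/5=54.00) > B (131/7=18.71) > G (300/39=7.69) > H (205/32=6.41) > F (152/29=5.24) > E (49/14=3.50) > D (31/35=0.89) > A (15/26=0.58)
Fill: take C (5 @ 270) → take B (7 @ 131) → take G (39 @ 300) → take H (32 @ 205); 83/83 used.
Total value = 906.00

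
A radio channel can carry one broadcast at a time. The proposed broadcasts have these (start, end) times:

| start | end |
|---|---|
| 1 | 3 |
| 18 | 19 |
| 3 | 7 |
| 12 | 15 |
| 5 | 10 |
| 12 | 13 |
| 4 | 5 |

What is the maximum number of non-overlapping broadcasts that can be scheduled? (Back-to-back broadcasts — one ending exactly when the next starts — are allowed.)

5

Sort by end time and greedily take each interval whose start is ≥ the last chosen end.
By end time: (1,3), (4,5), (3,7), (5,10), (12,13), (12,15), (18,19).
Pick (1,3); next start ≥ 3 → (4,5); next start ≥ 5 → (5,10); next start ≥ 10 → (12,13); next start ≥ 13 → (18,19).
Selected 5 broadcasts.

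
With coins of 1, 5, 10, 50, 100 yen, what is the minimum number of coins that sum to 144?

144 = 1×100 + 4×10 + 4×1
Total coins = 1 + 4 + 4 = 9

9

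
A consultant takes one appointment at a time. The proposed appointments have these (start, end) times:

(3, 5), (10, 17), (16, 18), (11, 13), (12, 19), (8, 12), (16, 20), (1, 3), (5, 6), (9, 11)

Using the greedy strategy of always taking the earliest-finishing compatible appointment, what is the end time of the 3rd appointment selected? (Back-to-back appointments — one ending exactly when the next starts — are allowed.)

6

By end time: (1,3), (3,5), (5,6), (9,11), (8,12), (11,13), (10,17), (16,18), (12,19), (16,20).
Pick (1,3); next start ≥ 3 → (3,5); next start ≥ 5 → (5,6); next start ≥ 6 → (9,11); next start ≥ 11 → (11,13); next start ≥ 13 → (16,18).
Selected: (1,3) (3,5) (5,6) (9,11) (11,13) (16,18)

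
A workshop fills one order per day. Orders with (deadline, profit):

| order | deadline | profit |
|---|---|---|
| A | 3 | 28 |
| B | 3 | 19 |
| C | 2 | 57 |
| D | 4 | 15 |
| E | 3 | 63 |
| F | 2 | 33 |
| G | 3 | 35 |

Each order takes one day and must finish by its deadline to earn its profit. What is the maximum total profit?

Sort by profit descending; place each in the latest free slot ≤ its deadline.
Profit order: E=63 C=57 G=35 F=33 A=28 B=19 D=15
Assign: E→slot 3, C→slot 2, G→slot 1, F skipped, A skipped, B skipped, D→slot 4.
Slots: [1:G] [2:C] [3:E] [4:D]
Profit = 35 + 57 + 63 + 15 = 170

170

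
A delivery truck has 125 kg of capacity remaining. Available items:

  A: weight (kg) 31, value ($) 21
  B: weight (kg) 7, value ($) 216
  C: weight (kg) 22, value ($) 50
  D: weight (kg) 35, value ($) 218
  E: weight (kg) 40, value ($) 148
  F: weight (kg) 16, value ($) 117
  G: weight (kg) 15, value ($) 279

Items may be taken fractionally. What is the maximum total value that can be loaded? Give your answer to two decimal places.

Greedy by value/weight ratio, highest first.
Ratios (sorted): B 30.86, G 18.60, F 7.31, D 6.23, E 3.70, C 2.27, A 0.68
take B (7 @ 216); take G (15 @ 279); take F (16 @ 117); take D (35 @ 218); take E (40 @ 148); take 12/22 of C → 27.27. Capacity used 125/125.
Total value = 1005.27

1005.27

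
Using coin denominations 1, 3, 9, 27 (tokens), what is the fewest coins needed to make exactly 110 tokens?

Greedy: take as many of the largest coin as possible, then repeat with the remainder.
110 = 4×27 + 2×1
Total coins = 4 + 2 = 6

6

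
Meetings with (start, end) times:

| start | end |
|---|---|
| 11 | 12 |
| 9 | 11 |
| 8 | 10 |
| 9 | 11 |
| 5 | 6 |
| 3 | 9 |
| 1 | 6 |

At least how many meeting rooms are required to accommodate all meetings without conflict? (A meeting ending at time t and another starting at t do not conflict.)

Count concurrent intervals with a sweep; the peak is the room count.
Events (time:±→running): 1:+→1 3:+→2 5:+→3 … peak 3.

3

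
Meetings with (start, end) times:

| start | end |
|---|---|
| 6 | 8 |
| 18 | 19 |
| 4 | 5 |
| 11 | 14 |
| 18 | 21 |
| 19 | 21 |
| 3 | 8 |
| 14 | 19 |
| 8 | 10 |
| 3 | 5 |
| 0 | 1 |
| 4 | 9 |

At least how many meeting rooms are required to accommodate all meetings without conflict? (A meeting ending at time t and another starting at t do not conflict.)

4

Events (time:±→running): 0:+→1 1:-→0 3:+→1 3:+→2 4:+→3 4:+→4 … peak 4.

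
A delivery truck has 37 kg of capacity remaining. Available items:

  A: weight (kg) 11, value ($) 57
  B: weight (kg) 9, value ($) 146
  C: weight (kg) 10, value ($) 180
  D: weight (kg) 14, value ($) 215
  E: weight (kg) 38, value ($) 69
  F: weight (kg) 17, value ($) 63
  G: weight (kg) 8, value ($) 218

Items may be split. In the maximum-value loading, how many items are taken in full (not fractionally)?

Ratios (sorted): G 27.25, C 18.00, B 16.22, D 15.36, A 5.18, F 3.71, E 1.82
take G (8 @ 218); take C (10 @ 180); take B (9 @ 146); take 10/14 of D → 153.57. Capacity used 37/37.
3 item(s) taken whole; one partial (take 10/14 of D).

3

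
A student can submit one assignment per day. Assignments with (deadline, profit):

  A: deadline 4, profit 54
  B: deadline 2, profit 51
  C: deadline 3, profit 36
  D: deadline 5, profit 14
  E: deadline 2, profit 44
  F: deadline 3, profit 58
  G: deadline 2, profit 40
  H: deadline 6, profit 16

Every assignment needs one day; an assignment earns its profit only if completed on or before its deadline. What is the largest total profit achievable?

237

Profit order: F=58 A=54 B=51 E=44 G=40 C=36 H=16 D=14
Assign: F→slot 3, A→slot 4, B→slot 2, E→slot 1, G skipped, C skipped, H→slot 6, D→slot 5.
Slots: [1:E] [2:B] [3:F] [4:A] [5:D] [6:H]
Profit = 44 + 51 + 58 + 54 + 14 + 16 = 237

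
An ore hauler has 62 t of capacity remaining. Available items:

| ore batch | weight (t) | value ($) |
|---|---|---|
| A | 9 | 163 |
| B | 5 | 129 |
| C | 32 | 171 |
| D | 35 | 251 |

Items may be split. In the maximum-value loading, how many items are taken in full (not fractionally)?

Ratios (sorted): B 25.80, A 18.11, D 7.17, C 5.34
take B (5 @ 129); take A (9 @ 163); take D (35 @ 251); take 13/32 of C → 69.47. Capacity used 62/62.
3 item(s) taken whole; one partial (take 13/32 of C).

3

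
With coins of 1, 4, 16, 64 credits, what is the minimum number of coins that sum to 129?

129 = 2×64 + 1×1
Total coins = 2 + 1 = 3

3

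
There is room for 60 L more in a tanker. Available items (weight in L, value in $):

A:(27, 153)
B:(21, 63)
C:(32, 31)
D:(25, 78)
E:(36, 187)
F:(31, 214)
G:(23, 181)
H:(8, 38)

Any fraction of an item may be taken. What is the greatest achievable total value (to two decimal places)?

Greedy by value/weight ratio, highest first.
Order: G (181/23=7.87) > F (214/31=6.90) > A (153/27=5.67) > E (187/36=5.19) > H (38/8=4.75) > D (78/25=3.12) > B (63/21=3.00) > C (31/32=0.97)
Fill: take G (23 @ 181) → take F (31 @ 214) → take 6/27 of A → 34.00; 60/60 used.
Total value = 429.00

429.00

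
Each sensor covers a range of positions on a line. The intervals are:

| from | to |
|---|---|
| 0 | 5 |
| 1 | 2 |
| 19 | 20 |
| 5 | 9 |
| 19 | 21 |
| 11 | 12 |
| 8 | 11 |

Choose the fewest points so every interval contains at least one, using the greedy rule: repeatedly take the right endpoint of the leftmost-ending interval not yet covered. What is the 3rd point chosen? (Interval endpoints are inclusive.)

Sort by right endpoint; whenever an interval is uncovered, place a point at its right end.
By right end: [1,2]  [0,5]  [5,9]  [8,11]  [11,12]  [19,20]  [19,21]
[1,2] uncovered → point at 2; [5,9] uncovered → point at 9; [11,12] uncovered → point at 12; [19,20] uncovered → point at 20.
Points: 2, 9, 12, 20 (4 total).

12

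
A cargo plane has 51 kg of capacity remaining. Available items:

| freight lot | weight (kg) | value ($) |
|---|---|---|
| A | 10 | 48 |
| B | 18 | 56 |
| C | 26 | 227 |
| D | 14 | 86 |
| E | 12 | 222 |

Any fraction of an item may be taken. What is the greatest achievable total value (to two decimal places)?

Greedy by value/weight ratio, highest first.
Order: E (222/12=18.50) > C (227/26=8.73) > D (86/14=6.14) > A (48/10=4.80) > B (56/18=3.11)
Fill: take E (12 @ 222) → take C (26 @ 227) → take 13/14 of D → 79.86; 51/51 used.
Total value = 528.86

528.86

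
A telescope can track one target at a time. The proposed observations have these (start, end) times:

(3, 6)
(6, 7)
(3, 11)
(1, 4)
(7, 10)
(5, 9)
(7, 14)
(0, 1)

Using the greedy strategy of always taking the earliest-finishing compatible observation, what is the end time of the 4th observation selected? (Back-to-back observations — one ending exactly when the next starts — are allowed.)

Order by finish time; keep every interval that doesn't clash with the previous kept one.
Sorted by end: (0,1)  (1,4)  (3,6)  (6,7)  (5,9)  (7,10)  (3,11)  (7,14)
take (0,1); take (1,4); take (6,7); take (7,10); skip (7,14).
Selected: (0,1) (1,4) (6,7) (7,10)

10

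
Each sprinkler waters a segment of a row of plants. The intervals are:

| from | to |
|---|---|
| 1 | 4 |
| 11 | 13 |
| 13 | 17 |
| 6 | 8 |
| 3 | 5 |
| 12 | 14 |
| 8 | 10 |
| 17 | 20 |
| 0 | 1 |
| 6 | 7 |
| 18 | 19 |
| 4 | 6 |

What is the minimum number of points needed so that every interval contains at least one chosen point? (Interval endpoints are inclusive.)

By right end: [0,1]  [1,4]  [3,5]  [4,6]  [6,7]  [6,8]  [8,10]  [11,13]  [12,14]  [13,17]  [18,19]  [17,20]
[0,1] uncovered → point at 1; [3,5] uncovered → point at 5; [6,7] uncovered → point at 7; [8,10] uncovered → point at 10; [11,13] uncovered → point at 13; [18,19] uncovered → point at 19.
Points: 1, 5, 7, 10, 13, 19 (6 total).

6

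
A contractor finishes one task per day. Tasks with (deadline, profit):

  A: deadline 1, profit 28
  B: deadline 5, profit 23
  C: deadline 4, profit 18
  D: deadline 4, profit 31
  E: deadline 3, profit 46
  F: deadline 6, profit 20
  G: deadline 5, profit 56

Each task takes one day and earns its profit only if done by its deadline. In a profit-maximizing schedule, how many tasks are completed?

6

Take jobs in profit order; each goes to the latest open slot no later than its deadline.
Profit order: G=56 E=46 D=31 A=28 B=23 F=20 C=18
Assign: G→slot 5, E→slot 3, D→slot 4, A→slot 1, B→slot 2, F→slot 6, C skipped.
Slots: [1:A] [2:B] [3:E] [4:D] [5:G] [6:F]
6 of 7 scheduled.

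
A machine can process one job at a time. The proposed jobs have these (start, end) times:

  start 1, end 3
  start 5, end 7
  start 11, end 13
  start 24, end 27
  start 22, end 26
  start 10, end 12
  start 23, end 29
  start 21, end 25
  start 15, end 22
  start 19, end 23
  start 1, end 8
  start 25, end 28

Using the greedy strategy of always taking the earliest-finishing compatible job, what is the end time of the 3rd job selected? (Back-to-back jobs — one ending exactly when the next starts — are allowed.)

12

Sort by end time and greedily take each interval whose start is ≥ the last chosen end.
By end time: (1,3), (5,7), (1,8), (10,12), (11,13), (15,22), (19,23), (21,25), (22,26), (24,27), (25,28), (23,29).
Pick (1,3); next start ≥ 3 → (5,7); next start ≥ 7 → (10,12); next start ≥ 12 → (15,22); next start ≥ 22 → (22,26).
Selected: (1,3) (5,7) (10,12) (15,22) (22,26)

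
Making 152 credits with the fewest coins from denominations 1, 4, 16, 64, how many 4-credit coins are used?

152 = 2×64 + 1×16 + 2×4
Count of 4: 2

2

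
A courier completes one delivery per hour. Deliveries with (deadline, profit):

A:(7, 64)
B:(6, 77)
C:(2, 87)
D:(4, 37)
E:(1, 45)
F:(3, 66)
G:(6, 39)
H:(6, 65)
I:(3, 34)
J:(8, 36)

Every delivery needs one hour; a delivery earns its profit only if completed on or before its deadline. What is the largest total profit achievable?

Take jobs in profit order; each goes to the latest open slot no later than its deadline.
By profit: C(d2,87), B(d6,77), F(d3,66), H(d6,65), A(d7,64), E(d1,45), G(d6,39), D(d4,37), J(d8,36), I(d3,34)
C→slot 2; B→slot 6; F→slot 3; H→slot 5; A→slot 7; E→slot 1; G→slot 4; D skipped; J→slot 8; I skipped.
Profit = 45 + 87 + 66 + 39 + 65 + 77 + 64 + 36 = 479

479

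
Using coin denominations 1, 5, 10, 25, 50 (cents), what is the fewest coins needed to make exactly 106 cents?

4

Use the largest denomination that fits, subtract, and repeat.
106 − 2×50→6 − 1×5→1 − 1×1→0
Total coins = 2 + 1 + 1 = 4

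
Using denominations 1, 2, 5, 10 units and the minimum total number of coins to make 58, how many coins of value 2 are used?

1

58 − 5×10→8 − 1×5→3 − 1×2→1 − 1×1→0
Count of 2: 1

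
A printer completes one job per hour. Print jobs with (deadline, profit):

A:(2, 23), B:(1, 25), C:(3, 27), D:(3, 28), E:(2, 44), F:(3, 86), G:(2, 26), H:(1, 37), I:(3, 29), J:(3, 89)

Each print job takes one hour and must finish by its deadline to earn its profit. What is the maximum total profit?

By profit: J(d3,89), F(d3,86), E(d2,44), H(d1,37), I(d3,29), D(d3,28), C(d3,27), G(d2,26), B(d1,25), A(d2,23)
J→slot 3; F→slot 2; E→slot 1; H skipped; I skipped; D skipped; C skipped; G skipped; B skipped; A skipped.
Profit = 44 + 86 + 89 = 219

219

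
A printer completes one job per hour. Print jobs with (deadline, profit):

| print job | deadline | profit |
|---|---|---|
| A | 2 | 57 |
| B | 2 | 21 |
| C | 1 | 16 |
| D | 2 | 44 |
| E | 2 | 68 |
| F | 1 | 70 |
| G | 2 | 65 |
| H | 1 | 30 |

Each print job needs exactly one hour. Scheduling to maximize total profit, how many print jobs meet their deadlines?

Profit order: F=70 E=68 G=65 A=57 D=44 H=30 B=21 C=16
Assign: F→slot 1, E→slot 2, G skipped, A skipped, D skipped, H skipped, B skipped, C skipped.
Slots: [1:F] [2:E]
2 of 8 scheduled.

2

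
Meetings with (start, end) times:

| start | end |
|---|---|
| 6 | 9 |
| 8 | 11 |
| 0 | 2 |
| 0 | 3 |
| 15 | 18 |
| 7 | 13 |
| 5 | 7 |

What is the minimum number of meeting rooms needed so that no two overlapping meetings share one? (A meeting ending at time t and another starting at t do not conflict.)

3

Count concurrent intervals with a sweep; the peak is the room count.
starts: [0, 0, 5, 6, 7, 8, 15]
ends:   [2, 3, 7, 9, 11, 13, 18]
s0→1 s0→2 e2→1 e3→0 s5→1 s6→2 e7→1 s7→2 s8→3  — peak 3.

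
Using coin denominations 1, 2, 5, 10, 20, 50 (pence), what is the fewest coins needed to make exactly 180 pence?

Use the largest denomination that fits, subtract, and repeat.
180 − 3×50→30 − 1×20→10 − 1×10→0
Total coins = 3 + 1 + 1 = 5

5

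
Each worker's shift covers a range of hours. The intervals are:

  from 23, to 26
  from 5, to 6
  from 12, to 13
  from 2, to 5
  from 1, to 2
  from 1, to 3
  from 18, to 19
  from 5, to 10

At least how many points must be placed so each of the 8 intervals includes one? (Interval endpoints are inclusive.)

Process intervals by earliest right end; each time one isn't hit yet, stab at its right endpoint.
Sorted: [1,2] [1,3] [2,5] [5,6] [5,10] [12,13] [18,19] [23,26]
{[1,2],[1,3],[2,5]} hit by 2; {[5,6],[5,10]} hit by 6; {[12,13]} hit by 13; {[18,19]} hit by 19; {[23,26]} hit by 26.
Points: 2, 6, 13, 19, 26 (5 total).

5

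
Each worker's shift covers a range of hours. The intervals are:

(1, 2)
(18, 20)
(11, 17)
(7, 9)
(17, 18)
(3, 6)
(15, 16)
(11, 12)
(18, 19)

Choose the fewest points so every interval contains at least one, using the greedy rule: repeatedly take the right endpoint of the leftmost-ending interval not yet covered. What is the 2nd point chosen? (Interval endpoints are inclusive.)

6

Process intervals by earliest right end; each time one isn't hit yet, stab at its right endpoint.
By right end: [1,2]  [3,6]  [7,9]  [11,12]  [15,16]  [11,17]  [17,18]  [18,19]  [18,20]
[1,2] uncovered → point at 2; [3,6] uncovered → point at 6; [7,9] uncovered → point at 9; [11,12] uncovered → point at 12; [15,16] uncovered → point at 16; [17,18] uncovered → point at 18.
Points: 2, 6, 9, 12, 16, 18 (6 total).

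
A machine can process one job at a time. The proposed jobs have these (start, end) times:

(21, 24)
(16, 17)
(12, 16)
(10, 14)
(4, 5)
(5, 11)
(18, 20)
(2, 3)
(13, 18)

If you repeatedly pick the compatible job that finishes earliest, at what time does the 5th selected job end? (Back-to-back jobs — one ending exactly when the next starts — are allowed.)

17

Order by finish time; keep every interval that doesn't clash with the previous kept one.
Sorted by end: (2,3)  (4,5)  (5,11)  (10,14)  (12,16)  (16,17)  (13,18)  (18,20)  (21,24)
take (2,3); take (4,5); take (5,11); take (12,16); take (16,17); take (18,20); take (21,24).
Selected: (2,3) (4,5) (5,11) (12,16) (16,17) (18,20) (21,24)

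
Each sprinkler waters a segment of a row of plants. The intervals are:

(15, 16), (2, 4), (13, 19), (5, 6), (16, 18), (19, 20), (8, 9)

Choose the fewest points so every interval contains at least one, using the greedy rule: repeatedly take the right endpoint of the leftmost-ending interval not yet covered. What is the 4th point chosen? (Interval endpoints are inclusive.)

By right end: [2,4]  [5,6]  [8,9]  [15,16]  [16,18]  [13,19]  [19,20]
[2,4] uncovered → point at 4; [5,6] uncovered → point at 6; [8,9] uncovered → point at 9; [15,16] uncovered → point at 16; [19,20] uncovered → point at 20.
Points: 4, 6, 9, 16, 20 (5 total).

16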